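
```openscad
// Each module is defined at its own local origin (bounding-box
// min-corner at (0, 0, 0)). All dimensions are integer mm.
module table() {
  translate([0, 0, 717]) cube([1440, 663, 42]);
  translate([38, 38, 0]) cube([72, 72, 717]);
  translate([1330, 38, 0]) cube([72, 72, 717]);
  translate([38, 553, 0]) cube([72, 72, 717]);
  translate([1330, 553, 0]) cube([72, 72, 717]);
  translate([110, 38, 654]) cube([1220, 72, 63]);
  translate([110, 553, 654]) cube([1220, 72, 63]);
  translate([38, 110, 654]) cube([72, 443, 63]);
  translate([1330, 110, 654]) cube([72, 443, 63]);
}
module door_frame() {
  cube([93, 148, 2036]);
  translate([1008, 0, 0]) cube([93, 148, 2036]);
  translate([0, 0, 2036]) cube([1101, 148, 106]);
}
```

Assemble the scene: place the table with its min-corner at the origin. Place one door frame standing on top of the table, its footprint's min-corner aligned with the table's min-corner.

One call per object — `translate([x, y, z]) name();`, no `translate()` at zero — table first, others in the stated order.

table();
translate([0, 0, 759]) door_frame();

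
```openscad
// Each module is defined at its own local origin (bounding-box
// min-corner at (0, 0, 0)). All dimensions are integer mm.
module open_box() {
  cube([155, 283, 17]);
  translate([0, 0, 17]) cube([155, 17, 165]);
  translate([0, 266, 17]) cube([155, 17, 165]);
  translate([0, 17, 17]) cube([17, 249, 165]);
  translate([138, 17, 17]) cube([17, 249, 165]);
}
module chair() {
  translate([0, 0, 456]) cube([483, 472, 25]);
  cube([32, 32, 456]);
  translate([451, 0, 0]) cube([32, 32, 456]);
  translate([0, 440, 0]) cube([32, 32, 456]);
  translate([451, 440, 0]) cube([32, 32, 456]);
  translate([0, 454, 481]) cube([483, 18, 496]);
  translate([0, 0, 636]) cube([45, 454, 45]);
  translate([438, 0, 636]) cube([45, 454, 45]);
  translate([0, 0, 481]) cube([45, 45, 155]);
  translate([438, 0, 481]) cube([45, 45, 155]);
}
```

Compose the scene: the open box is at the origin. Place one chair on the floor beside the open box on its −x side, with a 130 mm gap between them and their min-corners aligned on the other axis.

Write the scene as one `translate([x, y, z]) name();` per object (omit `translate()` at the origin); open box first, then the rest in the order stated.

open_box();
translate([-613, 0, 0]) chair();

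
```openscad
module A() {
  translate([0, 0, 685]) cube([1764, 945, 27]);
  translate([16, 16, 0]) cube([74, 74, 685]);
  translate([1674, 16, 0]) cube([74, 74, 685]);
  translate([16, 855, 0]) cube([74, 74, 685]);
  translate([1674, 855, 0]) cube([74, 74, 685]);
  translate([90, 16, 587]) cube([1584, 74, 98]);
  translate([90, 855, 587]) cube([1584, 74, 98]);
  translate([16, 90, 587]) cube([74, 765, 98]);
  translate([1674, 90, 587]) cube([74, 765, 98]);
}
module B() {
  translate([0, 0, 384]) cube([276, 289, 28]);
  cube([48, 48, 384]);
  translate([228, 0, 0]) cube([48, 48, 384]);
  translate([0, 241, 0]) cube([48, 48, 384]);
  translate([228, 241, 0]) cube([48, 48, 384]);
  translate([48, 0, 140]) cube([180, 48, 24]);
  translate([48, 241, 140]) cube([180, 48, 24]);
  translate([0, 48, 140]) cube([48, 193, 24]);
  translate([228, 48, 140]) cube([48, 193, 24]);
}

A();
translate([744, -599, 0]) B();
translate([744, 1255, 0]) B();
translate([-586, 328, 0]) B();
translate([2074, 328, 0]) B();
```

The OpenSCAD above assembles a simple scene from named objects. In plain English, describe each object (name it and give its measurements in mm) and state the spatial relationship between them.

A is a table: top 1764 mm (x) × 945 mm (y), 27 mm thick, upper face at z = 712 mm, on four 74×74 mm square legs, each inset 16 mm from the nearest pair of top edges, running from z = 0 to the bottom of the top. Four apron rails, 74 mm thick and 98 mm tall, run between adjacent legs with their top edges flush with the underside of the top and their outer faces flush with the legs' outer faces.

B is a four-legged stool. The seat is a 276×289×28 mm slab whose top surface is at z = 412 mm; four square legs, each 48×48 mm in cross-section, run from the floor (z = 0) to the underside of the seat, each flush with a corner of the seat. Four stretchers, 48 mm wide and 24 mm tall, connect adjacent legs with their undersides at z = 140 mm, each running between the inner faces of the legs it joins and aligned with the legs' outer faces on the other axis.

Four stools sit around the table at the −y, +y, −x, +x sides.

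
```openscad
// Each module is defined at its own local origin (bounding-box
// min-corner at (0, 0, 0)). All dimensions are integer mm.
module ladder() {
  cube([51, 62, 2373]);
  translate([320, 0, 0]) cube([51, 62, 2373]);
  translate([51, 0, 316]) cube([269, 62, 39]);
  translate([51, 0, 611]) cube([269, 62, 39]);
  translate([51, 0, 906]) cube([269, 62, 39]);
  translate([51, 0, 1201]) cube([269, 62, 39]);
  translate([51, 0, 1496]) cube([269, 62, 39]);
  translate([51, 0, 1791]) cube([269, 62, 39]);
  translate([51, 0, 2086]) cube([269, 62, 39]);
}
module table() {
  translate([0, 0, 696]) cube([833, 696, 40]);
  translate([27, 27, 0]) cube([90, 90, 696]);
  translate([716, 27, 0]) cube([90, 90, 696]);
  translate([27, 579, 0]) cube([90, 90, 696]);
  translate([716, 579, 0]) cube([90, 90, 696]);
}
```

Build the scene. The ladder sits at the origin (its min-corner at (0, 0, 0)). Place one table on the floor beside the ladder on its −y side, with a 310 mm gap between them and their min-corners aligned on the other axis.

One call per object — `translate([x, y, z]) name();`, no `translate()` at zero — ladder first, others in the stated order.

ladder();
translate([0, -1006, 0]) table();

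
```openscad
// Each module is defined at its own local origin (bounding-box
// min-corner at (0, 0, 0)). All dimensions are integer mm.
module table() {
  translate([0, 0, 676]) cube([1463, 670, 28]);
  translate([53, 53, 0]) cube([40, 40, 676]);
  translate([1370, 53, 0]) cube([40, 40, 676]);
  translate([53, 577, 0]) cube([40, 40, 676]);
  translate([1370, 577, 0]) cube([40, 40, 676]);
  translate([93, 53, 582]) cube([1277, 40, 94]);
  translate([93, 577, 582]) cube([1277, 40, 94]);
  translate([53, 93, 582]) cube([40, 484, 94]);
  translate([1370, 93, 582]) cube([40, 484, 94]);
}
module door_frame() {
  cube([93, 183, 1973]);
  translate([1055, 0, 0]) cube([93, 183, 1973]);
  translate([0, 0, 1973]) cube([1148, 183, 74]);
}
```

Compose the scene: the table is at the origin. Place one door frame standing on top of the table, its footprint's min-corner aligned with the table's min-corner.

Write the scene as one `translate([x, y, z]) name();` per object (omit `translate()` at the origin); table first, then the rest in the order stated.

table();
translate([0, 0, 704]) door_frame();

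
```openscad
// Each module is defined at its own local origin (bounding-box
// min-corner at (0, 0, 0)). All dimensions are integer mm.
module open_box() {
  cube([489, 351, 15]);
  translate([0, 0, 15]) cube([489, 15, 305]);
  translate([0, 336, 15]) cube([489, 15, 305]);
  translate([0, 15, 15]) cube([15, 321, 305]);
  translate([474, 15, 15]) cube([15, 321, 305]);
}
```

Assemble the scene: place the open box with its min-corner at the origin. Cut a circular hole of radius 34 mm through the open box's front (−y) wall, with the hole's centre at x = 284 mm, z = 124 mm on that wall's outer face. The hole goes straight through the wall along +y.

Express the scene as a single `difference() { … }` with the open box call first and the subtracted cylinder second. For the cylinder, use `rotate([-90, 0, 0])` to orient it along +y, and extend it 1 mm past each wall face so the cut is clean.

difference() {
  open_box();
  translate([284, -1, 124]) rotate([-90, 0, 0]) cylinder(h = 17, r = 34);
}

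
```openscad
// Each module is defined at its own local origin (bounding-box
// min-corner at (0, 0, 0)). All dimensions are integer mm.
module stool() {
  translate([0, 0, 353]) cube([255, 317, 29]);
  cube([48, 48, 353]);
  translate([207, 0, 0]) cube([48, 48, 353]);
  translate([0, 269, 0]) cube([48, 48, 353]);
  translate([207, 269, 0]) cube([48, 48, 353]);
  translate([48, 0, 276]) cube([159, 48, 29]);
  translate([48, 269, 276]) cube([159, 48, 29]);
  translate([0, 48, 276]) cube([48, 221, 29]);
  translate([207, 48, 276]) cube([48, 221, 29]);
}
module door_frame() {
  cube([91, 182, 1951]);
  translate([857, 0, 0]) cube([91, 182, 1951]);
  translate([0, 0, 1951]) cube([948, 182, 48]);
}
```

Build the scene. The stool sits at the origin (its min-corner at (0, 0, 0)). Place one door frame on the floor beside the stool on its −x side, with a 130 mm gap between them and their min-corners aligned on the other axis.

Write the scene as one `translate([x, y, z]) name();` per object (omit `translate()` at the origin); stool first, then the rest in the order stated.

stool();
translate([-1078, 0, 0]) door_frame();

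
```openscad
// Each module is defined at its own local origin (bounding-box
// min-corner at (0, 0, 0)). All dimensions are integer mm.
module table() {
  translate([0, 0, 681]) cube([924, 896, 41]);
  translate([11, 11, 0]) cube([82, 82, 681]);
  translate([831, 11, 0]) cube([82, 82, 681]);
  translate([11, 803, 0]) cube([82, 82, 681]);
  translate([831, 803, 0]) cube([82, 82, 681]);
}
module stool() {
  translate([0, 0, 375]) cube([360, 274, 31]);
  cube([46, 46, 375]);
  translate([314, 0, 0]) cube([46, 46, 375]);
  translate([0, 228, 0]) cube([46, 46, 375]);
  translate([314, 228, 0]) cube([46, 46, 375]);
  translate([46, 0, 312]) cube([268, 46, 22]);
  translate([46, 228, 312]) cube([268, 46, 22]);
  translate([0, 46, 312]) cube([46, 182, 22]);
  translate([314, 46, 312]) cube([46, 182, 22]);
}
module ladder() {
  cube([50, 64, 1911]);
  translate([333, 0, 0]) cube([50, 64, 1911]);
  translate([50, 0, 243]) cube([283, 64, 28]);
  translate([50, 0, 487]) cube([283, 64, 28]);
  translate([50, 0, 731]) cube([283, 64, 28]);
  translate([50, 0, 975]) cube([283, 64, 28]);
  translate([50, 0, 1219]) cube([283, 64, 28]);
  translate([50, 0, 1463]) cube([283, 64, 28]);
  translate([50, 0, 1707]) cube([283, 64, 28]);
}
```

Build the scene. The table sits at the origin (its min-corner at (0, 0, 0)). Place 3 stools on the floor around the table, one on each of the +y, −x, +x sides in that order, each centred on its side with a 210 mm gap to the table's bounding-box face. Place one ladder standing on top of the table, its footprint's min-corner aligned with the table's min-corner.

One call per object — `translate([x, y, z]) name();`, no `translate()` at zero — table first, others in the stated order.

table();
translate([282, 1106, 0]) stool();
translate([-570, 311, 0]) stool();
translate([1134, 311, 0]) stool();
translate([0, 0, 722]) ladder();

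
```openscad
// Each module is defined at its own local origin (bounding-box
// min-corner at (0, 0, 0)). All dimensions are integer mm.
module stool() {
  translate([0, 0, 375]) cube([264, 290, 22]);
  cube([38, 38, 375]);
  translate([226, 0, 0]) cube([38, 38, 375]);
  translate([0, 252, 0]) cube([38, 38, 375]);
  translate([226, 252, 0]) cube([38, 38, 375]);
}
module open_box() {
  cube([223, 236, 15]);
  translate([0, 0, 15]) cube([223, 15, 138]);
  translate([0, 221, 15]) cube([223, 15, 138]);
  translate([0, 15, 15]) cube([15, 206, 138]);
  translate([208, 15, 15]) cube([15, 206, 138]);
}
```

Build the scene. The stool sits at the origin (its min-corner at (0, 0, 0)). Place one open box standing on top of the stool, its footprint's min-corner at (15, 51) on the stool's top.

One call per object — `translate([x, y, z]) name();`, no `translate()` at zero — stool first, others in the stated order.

stool();
translate([15, 51, 397]) open_box();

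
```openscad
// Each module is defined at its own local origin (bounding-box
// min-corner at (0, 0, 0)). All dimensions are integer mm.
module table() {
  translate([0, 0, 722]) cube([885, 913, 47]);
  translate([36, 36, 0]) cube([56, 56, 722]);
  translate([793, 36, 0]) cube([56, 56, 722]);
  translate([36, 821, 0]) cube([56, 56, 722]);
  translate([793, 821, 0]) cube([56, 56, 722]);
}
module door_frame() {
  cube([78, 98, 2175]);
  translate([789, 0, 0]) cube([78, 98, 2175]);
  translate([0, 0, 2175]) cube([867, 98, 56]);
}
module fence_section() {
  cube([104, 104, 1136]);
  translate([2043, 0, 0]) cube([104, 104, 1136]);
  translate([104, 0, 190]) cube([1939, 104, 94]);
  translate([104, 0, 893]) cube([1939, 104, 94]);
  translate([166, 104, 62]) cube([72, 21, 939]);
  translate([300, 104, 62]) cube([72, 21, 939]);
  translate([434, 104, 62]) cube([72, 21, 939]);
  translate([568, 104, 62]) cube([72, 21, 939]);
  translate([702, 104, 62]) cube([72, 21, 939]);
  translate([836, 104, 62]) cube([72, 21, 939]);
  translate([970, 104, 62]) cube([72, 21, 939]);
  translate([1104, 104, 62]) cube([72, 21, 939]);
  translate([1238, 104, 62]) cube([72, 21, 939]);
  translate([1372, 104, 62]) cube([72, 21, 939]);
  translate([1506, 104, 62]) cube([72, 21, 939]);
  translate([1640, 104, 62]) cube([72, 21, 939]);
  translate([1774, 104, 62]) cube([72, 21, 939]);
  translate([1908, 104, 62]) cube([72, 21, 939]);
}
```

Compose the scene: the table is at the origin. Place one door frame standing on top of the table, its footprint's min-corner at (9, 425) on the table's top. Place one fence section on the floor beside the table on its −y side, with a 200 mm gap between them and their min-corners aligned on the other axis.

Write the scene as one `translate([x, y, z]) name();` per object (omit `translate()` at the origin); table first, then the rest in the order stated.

table();
translate([9, 425, 769]) door_frame();
translate([0, -325, 0]) fence_section();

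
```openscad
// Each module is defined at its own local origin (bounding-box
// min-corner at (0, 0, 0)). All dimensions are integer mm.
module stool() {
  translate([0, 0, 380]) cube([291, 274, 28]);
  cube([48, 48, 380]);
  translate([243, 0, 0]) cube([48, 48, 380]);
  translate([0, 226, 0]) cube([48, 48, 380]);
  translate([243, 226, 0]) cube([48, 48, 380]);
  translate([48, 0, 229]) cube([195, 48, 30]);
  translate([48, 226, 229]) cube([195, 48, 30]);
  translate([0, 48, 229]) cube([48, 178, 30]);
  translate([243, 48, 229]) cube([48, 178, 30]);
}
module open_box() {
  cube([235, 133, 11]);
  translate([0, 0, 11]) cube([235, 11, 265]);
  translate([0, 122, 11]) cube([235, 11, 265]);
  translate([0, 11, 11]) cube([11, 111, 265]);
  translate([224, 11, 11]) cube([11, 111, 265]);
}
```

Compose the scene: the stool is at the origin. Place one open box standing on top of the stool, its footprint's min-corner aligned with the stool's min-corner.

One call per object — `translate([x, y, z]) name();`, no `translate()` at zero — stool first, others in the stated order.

stool();
translate([0, 0, 408]) open_box();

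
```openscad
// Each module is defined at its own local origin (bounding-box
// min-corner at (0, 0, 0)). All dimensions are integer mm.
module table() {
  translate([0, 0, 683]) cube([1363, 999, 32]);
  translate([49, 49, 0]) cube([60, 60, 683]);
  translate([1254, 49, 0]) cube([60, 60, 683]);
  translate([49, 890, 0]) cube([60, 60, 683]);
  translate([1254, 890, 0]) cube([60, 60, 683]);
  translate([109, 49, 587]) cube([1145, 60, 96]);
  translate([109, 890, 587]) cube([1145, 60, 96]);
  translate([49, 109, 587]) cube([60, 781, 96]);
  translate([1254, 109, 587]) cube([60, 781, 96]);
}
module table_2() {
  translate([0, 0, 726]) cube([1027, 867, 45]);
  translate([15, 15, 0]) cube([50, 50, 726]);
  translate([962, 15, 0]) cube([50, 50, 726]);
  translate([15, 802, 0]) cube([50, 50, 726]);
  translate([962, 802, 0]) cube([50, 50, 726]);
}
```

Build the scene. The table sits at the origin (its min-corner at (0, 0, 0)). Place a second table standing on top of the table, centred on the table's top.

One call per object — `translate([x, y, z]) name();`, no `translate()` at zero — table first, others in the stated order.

table();
translate([168, 66, 715]) table_2();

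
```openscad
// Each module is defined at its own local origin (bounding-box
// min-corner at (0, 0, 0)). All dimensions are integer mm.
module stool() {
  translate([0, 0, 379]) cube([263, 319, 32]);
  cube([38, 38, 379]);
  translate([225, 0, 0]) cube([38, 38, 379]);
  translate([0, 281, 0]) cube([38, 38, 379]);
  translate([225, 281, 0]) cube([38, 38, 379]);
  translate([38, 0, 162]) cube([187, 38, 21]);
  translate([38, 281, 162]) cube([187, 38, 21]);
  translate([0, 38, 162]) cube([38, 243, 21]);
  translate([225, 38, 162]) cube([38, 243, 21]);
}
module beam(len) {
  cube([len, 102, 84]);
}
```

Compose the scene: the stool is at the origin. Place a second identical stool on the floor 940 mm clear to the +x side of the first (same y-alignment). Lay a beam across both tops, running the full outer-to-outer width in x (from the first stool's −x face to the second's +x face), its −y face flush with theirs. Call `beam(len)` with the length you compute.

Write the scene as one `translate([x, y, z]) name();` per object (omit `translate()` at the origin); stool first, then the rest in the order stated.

stool();
translate([1203, 0, 0]) stool();
translate([0, 0, 411]) beam(1466);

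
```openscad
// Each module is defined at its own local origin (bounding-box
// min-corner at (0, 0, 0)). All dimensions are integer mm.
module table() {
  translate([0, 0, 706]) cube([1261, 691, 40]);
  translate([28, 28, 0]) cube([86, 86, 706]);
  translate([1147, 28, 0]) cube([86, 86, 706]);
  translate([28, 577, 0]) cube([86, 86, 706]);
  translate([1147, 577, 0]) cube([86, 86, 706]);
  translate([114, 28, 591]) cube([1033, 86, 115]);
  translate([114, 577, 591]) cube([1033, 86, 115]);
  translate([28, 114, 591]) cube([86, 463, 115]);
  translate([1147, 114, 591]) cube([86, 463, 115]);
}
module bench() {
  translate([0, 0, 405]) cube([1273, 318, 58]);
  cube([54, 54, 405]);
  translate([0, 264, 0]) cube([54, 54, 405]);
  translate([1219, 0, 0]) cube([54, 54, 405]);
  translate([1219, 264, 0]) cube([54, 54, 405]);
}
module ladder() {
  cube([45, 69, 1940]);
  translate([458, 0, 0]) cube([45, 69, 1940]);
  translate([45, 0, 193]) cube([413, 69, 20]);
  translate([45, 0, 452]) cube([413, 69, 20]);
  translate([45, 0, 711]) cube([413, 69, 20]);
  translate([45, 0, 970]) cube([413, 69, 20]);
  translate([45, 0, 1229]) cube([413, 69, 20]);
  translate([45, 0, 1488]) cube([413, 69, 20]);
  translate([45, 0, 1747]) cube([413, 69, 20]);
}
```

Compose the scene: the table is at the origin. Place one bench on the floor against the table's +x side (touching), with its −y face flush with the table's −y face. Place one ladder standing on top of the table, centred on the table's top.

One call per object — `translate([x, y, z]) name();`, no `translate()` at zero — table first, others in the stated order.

table();
translate([1261, 0, 0]) bench();
translate([379, 311, 746]) ladder();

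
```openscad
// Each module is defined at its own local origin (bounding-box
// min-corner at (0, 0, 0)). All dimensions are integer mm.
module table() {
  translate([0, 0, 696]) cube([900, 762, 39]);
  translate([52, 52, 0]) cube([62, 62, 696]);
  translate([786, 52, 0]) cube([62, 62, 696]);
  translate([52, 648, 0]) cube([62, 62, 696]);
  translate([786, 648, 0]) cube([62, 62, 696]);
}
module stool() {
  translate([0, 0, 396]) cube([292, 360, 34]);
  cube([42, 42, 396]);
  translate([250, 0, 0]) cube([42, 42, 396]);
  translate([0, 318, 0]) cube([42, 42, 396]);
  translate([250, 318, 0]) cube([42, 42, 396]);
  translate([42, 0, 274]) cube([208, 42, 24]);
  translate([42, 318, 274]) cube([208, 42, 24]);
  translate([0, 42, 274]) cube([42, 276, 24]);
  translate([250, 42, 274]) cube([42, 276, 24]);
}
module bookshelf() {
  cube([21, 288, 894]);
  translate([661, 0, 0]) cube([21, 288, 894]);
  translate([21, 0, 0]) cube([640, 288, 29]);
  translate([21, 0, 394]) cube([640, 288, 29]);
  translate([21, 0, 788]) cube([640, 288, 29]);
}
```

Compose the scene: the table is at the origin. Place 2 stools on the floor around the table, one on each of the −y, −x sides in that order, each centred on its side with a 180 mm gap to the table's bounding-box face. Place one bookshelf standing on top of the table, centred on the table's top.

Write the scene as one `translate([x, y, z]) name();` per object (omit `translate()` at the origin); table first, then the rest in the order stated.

table();
translate([304, -540, 0]) stool();
translate([-472, 201, 0]) stool();
translate([109, 237, 735]) bookshelf();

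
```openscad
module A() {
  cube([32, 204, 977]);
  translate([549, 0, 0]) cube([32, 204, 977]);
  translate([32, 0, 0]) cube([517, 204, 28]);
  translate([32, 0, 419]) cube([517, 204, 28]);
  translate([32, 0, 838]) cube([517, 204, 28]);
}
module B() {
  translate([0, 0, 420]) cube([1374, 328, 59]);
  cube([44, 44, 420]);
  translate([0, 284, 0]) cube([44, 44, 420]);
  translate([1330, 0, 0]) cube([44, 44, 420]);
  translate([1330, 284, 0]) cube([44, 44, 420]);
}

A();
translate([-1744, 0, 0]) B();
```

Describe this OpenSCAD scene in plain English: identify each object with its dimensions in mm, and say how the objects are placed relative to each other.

A is a bookshelf 581 mm wide overall, 204 mm deep and 977 mm tall. The two sides are 32 mm thick vertical panels. 3 horizontal shelves of 28 mm thickness span between the inner faces of the sides; the lowest shelf sits on the floor and shelves are stacked with a clear vertical gap of 391 mm between each pair.

B is a long wooden bench with a 1374 mm (x) × 328 mm (y) seat, 59 mm thick, its top surface 479 mm above the floor. Four 44 mm square legs at the seat corners, flush with the edges, run from z = 0 to the seat underside.

The bench is on the floor beside the bookshelf on its −x side.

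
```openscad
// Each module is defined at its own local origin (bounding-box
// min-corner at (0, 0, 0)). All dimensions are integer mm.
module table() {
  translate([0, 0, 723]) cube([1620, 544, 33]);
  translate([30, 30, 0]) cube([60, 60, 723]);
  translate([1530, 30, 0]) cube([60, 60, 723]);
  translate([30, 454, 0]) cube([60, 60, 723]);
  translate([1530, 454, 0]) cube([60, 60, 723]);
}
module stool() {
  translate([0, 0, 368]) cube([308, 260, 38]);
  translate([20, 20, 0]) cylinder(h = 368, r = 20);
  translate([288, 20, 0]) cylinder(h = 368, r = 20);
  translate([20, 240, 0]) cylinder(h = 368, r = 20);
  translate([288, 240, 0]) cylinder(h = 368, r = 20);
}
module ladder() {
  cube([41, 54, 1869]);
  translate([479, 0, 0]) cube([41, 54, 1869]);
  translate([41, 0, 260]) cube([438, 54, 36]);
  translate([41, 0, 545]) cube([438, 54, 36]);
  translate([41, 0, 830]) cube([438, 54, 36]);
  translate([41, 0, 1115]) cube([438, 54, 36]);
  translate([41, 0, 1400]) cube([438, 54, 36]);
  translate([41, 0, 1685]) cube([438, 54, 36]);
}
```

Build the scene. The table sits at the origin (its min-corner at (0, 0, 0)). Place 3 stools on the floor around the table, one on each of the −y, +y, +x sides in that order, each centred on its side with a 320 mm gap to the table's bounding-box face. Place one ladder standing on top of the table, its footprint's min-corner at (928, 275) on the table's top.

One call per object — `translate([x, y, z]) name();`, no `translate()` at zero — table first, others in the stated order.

table();
translate([656, -580, 0]) stool();
translate([656, 864, 0]) stool();
translate([1940, 142, 0]) stool();
translate([928, 275, 756]) ladder();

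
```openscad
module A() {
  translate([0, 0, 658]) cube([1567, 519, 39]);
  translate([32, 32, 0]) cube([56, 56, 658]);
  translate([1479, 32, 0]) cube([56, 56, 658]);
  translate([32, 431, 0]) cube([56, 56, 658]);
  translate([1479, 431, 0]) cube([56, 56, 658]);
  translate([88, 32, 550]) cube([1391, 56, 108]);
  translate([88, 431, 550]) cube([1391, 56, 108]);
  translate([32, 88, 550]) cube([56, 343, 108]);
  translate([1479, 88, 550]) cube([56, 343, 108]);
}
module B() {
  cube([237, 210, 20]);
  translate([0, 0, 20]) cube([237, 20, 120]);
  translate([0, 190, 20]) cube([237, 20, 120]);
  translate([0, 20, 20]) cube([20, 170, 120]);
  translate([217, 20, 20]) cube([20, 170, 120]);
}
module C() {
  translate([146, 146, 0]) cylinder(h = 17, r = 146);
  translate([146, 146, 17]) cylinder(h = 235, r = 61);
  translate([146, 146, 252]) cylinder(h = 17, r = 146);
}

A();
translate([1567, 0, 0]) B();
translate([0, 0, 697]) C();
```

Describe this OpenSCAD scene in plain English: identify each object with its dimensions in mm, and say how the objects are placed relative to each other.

A is a table with a 1567×519 mm rectangular top, 39 mm thick, top surface at z = 697 mm, supported by four 56×56 mm square legs, each inset 32 mm from the nearest pair of top edges, running from the floor. Four apron rails, 56 mm thick and 108 mm tall, run between adjacent legs with their top edges flush with the underside of the top and their outer faces flush with the legs' outer faces.

B is an open-topped rectangular box: outside dimensions 237×210×140 mm, with a uniform wall and base thickness of 20 mm. The base is a full 237×210 slab on the floor; four walls sit on top of the base. The front and back walls (the −y and +y sides) span the full width; the two side walls fit between them.

C is a spool: two coaxial disc flanges of radius 146 mm and thickness 17 mm, joined by a core cylinder of radius 61 mm and height 235 mm. The lower flange rests on z = 0 and the three cylinders share a vertical axis.

The open box is against the table's +x side, with their −y faces flush. The spool is on top of the table.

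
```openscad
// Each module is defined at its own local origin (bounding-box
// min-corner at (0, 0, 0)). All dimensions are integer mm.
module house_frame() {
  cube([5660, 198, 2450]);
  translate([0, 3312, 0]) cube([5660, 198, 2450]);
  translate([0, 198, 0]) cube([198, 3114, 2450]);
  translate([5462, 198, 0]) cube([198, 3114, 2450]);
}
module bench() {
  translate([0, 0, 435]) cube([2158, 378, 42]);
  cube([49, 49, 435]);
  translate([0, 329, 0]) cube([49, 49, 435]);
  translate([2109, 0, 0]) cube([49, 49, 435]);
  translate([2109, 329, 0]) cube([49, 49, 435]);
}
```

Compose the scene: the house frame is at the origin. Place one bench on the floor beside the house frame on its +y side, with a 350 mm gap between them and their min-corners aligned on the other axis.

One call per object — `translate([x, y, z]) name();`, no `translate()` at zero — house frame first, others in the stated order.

house_frame();
translate([0, 3860, 0]) bench();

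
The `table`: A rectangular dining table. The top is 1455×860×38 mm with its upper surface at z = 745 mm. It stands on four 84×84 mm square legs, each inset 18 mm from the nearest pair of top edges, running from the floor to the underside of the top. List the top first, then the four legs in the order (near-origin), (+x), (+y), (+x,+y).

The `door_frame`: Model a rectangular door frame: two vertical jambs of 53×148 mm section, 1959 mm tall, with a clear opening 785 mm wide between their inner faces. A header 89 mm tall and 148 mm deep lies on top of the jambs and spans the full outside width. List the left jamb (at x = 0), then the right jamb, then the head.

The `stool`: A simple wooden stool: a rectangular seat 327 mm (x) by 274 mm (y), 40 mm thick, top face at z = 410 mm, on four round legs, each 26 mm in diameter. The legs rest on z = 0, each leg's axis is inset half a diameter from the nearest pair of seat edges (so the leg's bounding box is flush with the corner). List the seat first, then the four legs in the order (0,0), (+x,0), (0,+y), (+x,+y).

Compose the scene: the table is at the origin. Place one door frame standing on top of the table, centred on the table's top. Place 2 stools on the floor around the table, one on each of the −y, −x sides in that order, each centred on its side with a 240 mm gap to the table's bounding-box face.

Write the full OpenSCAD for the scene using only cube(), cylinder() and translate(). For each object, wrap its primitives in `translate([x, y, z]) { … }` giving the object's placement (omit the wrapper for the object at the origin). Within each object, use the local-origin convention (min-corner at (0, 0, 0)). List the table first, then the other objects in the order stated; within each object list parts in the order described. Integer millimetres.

translate([0, 0, 707]) cube([1455, 860, 38]);
translate([18, 18, 0]) cube([84, 84, 707]);
translate([1353, 18, 0]) cube([84, 84, 707]);
translate([18, 758, 0]) cube([84, 84, 707]);
translate([1353, 758, 0]) cube([84, 84, 707]);
translate([282, 356, 745]) {
  cube([53, 148, 1959]);
  translate([838, 0, 0]) cube([53, 148, 1959]);
  translate([0, 0, 1959]) cube([891, 148, 89]);
}
translate([564, -514, 0]) {
  translate([0, 0, 370]) cube([327, 274, 40]);
  translate([13, 13, 0]) cylinder(h = 370, r = 13);
  translate([314, 13, 0]) cylinder(h = 370, r = 13);
  translate([13, 261, 0]) cylinder(h = 370, r = 13);
  translate([314, 261, 0]) cylinder(h = 370, r = 13);
}
translate([-567, 293, 0]) {
  translate([0, 0, 370]) cube([327, 274, 40]);
  translate([13, 13, 0]) cylinder(h = 370, r = 13);
  translate([314, 13, 0]) cylinder(h = 370, r = 13);
  translate([13, 261, 0]) cylinder(h = 370, r = 13);
  translate([314, 261, 0]) cylinder(h = 370, r = 13);
}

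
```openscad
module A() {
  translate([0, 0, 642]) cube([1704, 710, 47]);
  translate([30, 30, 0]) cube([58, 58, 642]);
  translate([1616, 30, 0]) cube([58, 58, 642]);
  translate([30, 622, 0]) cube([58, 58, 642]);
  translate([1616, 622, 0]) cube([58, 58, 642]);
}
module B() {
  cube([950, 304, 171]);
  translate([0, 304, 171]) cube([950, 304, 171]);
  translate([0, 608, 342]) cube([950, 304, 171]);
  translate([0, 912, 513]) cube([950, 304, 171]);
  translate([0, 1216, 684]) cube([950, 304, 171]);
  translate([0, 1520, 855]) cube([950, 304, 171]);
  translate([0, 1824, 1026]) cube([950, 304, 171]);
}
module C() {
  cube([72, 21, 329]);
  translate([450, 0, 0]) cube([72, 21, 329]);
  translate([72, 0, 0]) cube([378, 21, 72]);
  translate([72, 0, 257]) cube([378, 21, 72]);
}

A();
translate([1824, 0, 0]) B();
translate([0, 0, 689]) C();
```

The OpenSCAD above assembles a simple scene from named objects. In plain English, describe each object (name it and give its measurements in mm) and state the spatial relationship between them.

A is a rectangular dining table. The top is 1704×710×47 mm with its upper surface at z = 689 mm. It stands on four 58×58 mm square legs, each inset 30 mm from the nearest pair of top edges, running from the floor to the underside of the top.

B is a run of 7 identical solid stair steps. Each tread is 950×304 mm and each step block is 171 mm high. Step 1 rests on the floor; step k is offset from step 1 by (k−1)×304 mm in y and (k−1)×171 mm in z.

C is a rectangular picture frame lying in the x–z plane (depth along y). The opening is 378 mm wide (x) by 185 mm tall (z), surrounded by a border 72 mm wide on all four sides. The frame is 21 mm deep and is made of two full-height vertical stiles with two horizontal rails fitted between them.

The staircase is on the floor beside the table on its +x side. The picture frame is on top of the table.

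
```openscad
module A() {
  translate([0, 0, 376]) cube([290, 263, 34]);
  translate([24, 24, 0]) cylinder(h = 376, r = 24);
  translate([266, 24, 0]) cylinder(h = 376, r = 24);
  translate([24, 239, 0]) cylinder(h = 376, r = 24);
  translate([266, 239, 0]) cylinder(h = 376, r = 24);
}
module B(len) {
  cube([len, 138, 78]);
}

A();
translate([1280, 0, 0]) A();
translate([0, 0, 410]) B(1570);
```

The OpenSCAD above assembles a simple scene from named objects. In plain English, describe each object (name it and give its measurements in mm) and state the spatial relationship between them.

A is a four-legged stool. The seat is a 290×263×34 mm slab whose top surface is at z = 410 mm; four round legs, each 48 mm in diameter, run from the floor (z = 0) to the underside of the seat, each leg's axis is inset half a diameter from the nearest pair of seat edges (so the leg's bounding box is flush with the corner).

B is a rectangular beam 1570 mm long (x), 138 mm deep (y), 78 mm thick (z).

The beam spans the tops of two stools placed 990 mm apart, resting at z = 410 mm.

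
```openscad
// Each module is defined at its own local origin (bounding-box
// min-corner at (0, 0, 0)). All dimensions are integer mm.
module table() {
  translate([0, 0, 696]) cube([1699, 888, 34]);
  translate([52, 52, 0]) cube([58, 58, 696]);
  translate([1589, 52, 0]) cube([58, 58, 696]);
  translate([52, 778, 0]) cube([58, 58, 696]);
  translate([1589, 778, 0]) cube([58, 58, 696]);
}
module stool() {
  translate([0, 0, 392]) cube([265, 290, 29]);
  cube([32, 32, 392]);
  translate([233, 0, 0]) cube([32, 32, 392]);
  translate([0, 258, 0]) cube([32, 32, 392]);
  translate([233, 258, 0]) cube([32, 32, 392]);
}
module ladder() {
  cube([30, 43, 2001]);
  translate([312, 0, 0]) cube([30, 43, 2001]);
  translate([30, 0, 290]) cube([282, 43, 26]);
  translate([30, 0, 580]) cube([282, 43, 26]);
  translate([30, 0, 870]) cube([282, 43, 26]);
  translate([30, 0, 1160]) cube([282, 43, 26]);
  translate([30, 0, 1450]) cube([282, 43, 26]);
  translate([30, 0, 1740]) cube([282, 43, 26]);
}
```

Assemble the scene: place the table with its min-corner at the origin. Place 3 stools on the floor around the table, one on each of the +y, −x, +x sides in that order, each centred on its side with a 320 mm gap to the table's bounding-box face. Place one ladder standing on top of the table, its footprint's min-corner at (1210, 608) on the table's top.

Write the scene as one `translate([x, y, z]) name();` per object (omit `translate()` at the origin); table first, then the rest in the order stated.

table();
translate([717, 1208, 0]) stool();
translate([-585, 299, 0]) stool();
translate([2019, 299, 0]) stool();
translate([1210, 608, 730]) ladder();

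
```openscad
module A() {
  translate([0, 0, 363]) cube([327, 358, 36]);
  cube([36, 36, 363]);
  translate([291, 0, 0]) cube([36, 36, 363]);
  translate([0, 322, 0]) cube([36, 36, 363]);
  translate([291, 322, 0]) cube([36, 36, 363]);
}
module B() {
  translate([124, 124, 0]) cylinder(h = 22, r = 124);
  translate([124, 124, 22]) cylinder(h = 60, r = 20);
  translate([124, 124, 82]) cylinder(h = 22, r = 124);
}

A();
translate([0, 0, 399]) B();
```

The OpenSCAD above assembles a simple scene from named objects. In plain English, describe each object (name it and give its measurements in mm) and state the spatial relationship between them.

A is a four-legged stool. The seat is a 327×358×36 mm slab whose top surface is at z = 399 mm; four square legs, each 36×36 mm in cross-section, run from the floor (z = 0) to the underside of the seat, each flush with a corner of the seat.

B is a spool: two coaxial disc flanges of radius 124 mm and thickness 22 mm, joined by a core cylinder of radius 20 mm and height 60 mm. The lower flange rests on z = 0 and the three cylinders share a vertical axis.

The spool is on top of the stool.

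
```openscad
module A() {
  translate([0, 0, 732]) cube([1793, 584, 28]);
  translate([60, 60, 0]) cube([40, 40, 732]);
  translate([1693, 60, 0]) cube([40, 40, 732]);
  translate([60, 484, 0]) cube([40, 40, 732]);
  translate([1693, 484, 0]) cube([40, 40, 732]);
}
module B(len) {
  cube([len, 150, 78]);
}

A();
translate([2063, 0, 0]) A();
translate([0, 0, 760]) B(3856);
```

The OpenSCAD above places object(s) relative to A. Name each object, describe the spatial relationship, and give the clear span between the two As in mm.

Second table starts at x = 2063; first ends at x = 1793; clear span = 2063 − 1793 = 270 mm.

A is a table. B is a beam. A beam spans the tops of two tables. The clear span between the two tables is 270 mm.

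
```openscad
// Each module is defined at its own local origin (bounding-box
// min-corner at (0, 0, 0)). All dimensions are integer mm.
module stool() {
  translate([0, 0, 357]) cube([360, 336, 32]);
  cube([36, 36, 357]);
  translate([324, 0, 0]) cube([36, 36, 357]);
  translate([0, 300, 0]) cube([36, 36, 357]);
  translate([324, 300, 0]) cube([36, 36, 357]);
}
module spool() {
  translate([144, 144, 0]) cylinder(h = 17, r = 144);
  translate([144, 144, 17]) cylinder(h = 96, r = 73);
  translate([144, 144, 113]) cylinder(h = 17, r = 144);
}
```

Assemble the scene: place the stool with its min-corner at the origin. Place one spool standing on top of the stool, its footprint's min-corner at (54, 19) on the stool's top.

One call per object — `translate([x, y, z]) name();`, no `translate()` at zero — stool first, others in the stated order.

stool();
translate([54, 19, 389]) spool();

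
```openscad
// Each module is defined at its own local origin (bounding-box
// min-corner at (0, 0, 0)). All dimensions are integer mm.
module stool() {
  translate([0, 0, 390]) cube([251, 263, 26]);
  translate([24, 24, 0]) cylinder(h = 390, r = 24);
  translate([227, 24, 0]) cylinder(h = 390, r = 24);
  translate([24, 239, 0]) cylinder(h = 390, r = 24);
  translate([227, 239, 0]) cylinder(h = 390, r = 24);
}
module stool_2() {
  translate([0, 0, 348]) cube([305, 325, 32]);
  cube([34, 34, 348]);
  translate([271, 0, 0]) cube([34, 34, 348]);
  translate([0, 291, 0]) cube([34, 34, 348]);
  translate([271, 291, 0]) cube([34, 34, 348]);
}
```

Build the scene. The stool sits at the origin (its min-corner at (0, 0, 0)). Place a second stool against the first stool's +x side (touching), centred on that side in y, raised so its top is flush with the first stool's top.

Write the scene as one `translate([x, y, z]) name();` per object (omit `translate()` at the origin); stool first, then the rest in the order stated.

stool();
translate([251, -31, 36]) stool_2();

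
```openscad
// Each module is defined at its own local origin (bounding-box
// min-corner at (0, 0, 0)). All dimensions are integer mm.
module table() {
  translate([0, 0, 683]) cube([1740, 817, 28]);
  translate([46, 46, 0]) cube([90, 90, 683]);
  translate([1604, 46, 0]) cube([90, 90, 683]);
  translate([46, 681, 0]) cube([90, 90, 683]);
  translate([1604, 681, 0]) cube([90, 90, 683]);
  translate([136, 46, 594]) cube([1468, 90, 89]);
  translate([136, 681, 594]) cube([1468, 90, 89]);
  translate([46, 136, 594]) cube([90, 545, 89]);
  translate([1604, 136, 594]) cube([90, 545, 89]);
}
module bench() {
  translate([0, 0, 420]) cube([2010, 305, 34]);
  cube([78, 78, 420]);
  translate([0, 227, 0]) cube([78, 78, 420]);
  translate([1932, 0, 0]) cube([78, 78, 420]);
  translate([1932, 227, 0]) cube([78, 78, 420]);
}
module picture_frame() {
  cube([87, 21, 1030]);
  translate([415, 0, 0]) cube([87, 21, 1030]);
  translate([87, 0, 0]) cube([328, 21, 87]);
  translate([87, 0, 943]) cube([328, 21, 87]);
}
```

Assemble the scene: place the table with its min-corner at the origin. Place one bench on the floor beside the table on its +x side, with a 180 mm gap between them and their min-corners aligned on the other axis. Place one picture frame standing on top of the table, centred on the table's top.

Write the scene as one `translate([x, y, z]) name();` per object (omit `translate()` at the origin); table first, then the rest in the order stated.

table();
translate([1920, 0, 0]) bench();
translate([619, 398, 711]) picture_frame();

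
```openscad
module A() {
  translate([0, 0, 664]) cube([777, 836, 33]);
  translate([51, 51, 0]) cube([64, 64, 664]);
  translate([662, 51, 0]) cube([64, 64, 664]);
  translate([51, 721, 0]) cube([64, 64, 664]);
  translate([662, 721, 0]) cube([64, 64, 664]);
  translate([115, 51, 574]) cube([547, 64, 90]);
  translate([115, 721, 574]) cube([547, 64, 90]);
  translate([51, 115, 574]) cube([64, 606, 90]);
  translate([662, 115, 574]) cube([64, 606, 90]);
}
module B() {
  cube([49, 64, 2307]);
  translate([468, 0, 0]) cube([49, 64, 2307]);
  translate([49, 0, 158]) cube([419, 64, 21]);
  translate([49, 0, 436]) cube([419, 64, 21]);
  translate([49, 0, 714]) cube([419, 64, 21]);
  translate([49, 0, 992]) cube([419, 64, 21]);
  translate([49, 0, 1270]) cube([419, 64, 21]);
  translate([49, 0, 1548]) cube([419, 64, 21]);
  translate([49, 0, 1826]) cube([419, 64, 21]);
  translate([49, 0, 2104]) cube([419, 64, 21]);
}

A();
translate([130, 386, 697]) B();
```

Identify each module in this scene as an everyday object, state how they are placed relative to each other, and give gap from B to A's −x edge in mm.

A is a table. B is a ladder. The ladder is on top of the table, centred. The gap from the ladder to the table's −x edge is 130 mm.

The ladder's min-x is at 130; the table's min-x is 0; gap = 130 mm.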